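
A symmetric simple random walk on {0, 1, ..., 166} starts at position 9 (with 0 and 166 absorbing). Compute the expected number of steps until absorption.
E[τ | X_0 = 9] = 1413

Let v_k = E[τ | X_0 = k]. Boundary: v_0 = v_166 = 0. Recurrence: v_k = 1 + (v_{k-1} + v_{k+1})/2 for 1 ≤ k ≤ 165. The particular solution to v_k − (v_{k-1} + v_{k+1})/2 = 1 is v_k = −k^2. Adding homogeneous solution A + B k and matching boundaries gives v_k = k (166 − k). Substituting k = 9: v_9 = 9 · 157 = 1413.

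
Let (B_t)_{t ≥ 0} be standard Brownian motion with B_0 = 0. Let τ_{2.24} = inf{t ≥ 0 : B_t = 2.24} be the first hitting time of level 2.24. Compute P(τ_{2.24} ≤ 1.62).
P(τ_{2.24} ≤ 1.62) = 2(1 − Φ(2.24/√1.62)) = 2(1 − Φ(1.7599)) ≈ 0.0784

By the reflection principle for standard BM, P(τ_b ≤ t) = 2 · P(B_t ≥ b). Since B_t ~ N(0, t), P(B_t ≥ 2.24) = 1 − Φ(2.24/√t) = 1 − Φ(2.24/√1.62) = 1 − Φ(1.7599) ≈ 0.03921. Doubling: P(τ_{2.24} ≤ 1.62) ≈ 2 · 0.03921 = 0.07842 ≈ 0.0784.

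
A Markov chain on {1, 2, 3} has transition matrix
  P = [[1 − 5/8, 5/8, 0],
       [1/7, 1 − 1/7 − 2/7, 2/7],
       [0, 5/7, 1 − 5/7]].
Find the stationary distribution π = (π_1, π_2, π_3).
π = (8/57, 35/57, 14/57)

This is a birth-death chain on three states, which satisfies detailed balance: π_1 · P_{12} = π_2 · P_{21} and π_2 · P_{23} = π_3 · P_{32}.
From π_1 · 5/8 = π_2 · 1/7: π_2/π_1 = (5/8)/(1/7) = 35/8.
From π_2 · 2/7 = π_3 · 5/7: π_3/π_2 = (2/7)/(5/7) = 2/5.
Take π_1 proportional to 1; then unnormalized π = (1, 35/8, 7/4). Normalize by dividing by the sum 57/8:
  π = (8/57, 35/57, 14/57).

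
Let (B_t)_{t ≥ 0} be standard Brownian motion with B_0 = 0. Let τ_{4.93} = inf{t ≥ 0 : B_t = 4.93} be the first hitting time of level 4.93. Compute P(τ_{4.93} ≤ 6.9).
P(τ_{4.93} ≤ 6.9) = 2(1 − Φ(4.93/√6.9)) = 2(1 − Φ(1.8768)) ≈ 0.0605

By the reflection principle for standard BM, P(τ_b ≤ t) = 2 · P(B_t ≥ b). Since B_t ~ N(0, t), P(B_t ≥ 4.93) = 1 − Φ(4.93/√t) = 1 − Φ(4.93/√6.9) = 1 − Φ(1.8768) ≈ 0.03027. Doubling: P(τ_{4.93} ≤ 6.9) ≈ 2 · 0.03027 = 0.06054 ≈ 0.0605.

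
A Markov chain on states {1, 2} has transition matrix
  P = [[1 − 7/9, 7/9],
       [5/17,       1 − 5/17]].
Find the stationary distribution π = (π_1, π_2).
π_1 = 45/164, π_2 = 119/164

Solve πP = π with π_1 + π_2 = 1. From πP = π: π_1 · (1 − 7/9) + π_2 · 5/17 = π_1 ⇒ π_2 · 5/17 = π_1 · 7/9 ⇒ π_2/π_1 = (7/9)/(5/17) = 119/45. Together with π_1 + π_2 = 1:
  π_1 = (5/17)/(7/9 + 5/17) = (5/17)/(164/153) = 45/164,
  π_2 = (7/9)/(7/9 + 5/17) = (7/9)/(164/153) = 119/164.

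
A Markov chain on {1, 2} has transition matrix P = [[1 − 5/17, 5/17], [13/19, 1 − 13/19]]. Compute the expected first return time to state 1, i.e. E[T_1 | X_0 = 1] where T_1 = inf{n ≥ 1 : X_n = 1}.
E[T_1 | X_0 = 1] = 1/π_1 = 316/221

For an irreducible recurrent Markov chain with stationary distribution π, E[T_i | X_0 = i] = 1/π_i (Kac's formula). Here π_1 = (13/19)/(5/17 + 13/19) = (13/19)/(316/323) = 221/316, so E[T_1 | X_0 = 1] = 1/π_1 = (5/17 + 13/19)/(13/19) = (316/323)/(13/19) = 316/221.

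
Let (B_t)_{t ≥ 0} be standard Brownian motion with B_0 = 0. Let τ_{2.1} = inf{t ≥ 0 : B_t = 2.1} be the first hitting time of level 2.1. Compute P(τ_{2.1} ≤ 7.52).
P(τ_{2.1} ≤ 7.52) = 2(1 − Φ(2.1/√7.52)) = 2(1 − Φ(0.7658)) ≈ 0.4438

By the reflection principle for standard BM, P(τ_b ≤ t) = 2 · P(B_t ≥ b). Since B_t ~ N(0, t), P(B_t ≥ 2.1) = 1 − Φ(2.1/√t) = 1 − Φ(2.1/√7.52) = 1 − Φ(0.7658) ≈ 0.22190. Doubling: P(τ_{2.1} ≤ 7.52) ≈ 2 · 0.22190 = 0.44380 ≈ 0.4438.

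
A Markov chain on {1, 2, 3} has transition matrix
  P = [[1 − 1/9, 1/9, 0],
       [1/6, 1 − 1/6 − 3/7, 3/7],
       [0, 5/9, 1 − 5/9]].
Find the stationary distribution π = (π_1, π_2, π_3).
π = (105/229, 70/229, 54/229)

This is a birth-death chain on three states, which satisfies detailed balance: π_1 · P_{12} = π_2 · P_{21} and π_2 · P_{23} = π_3 · P_{32}.
From π_1 · 1/9 = π_2 · 1/6: π_2/π_1 = (1/9)/(1/6) = 2/3.
From π_2 · 3/7 = π_3 · 5/9: π_3/π_2 = (3/7)/(5/9) = 27/35.
Take π_1 proportional to 1; then unnormalized π = (1, 2/3, 18/35). Normalize by dividing by the sum 229/105:
  π = (105/229, 70/229, 54/229).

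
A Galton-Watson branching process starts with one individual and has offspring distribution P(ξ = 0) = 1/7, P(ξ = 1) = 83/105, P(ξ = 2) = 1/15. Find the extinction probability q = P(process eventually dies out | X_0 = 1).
q = 1

Mean offspring μ = 0·1/7 + 1·83/105 + 2·1/15 = 97/105 ≤ 1. For μ ≤ 1 with offspring not concentrated at 1, the Galton-Watson process goes extinct almost surely, so q = 1.
(Algebraic check: The pgf is f(s) = 1/7 + 83/105·s + 1/15·s². The extinction probability q is the smallest fixed point of f in [0, 1]. Setting s = f(s):
  1/15·s² + (83/105 − 1)·s + 1/7 = 0
  1/15·s² − (1/7 + 1/15)·s + 1/7 = 0
which factors as (s − 1)·(1/15·s − 1/7) = 0, giving roots s = 1 and s = (1/7)/(1/15) = 15/7. Since 15/7 ≥ 1, the smallest root in [0, 1] is s = 1.)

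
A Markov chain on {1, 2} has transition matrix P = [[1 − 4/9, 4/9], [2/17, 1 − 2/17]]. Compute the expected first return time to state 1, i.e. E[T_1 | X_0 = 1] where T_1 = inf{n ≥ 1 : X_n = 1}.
E[T_1 | X_0 = 1] = 1/π_1 = 43/9

For an irreducible recurrent Markov chain with stationary distribution π, E[T_i | X_0 = i] = 1/π_i (Kac's formula). Here π_1 = (2/17)/(4/9 + 2/17) = (2/17)/(86/153) = 9/43, so E[T_1 | X_0 = 1] = 1/π_1 = (4/9 + 2/17)/(2/17) = (86/153)/(2/17) = 43/9.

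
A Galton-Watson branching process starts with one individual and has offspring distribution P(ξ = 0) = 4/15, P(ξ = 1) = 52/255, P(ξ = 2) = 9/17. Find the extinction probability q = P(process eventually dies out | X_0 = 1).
q = 68/135

The pgf is f(s) = 4/15 + 52/255·s + 9/17·s². The extinction probability q is the smallest fixed point of f in [0, 1]. Setting s = f(s):
  9/17·s² + (52/255 − 1)·s + 4/15 = 0
  9/17·s² − (4/15 + 9/17)·s + 4/15 = 0
which factors as (s − 1)·(9/17·s − 4/15) = 0, giving roots s = 1 and s = (4/15)/(9/17) = 68/135.
Mean offspring μ = 52/255 + 2·9/17 = 322/255 > 1 (supercritical), so q < 1. The extinction probability is the smaller root: q = (4/15)/(9/17) = 68/135.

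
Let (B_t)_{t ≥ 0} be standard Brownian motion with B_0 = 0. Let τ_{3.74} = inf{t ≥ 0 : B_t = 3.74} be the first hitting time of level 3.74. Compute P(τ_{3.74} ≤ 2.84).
P(τ_{3.74} ≤ 2.84) = 2(1 − Φ(3.74/√2.84)) = 2(1 − Φ(2.2193)) ≈ 0.0265

By the reflection principle for standard BM, P(τ_b ≤ t) = 2 · P(B_t ≥ b). Since B_t ~ N(0, t), P(B_t ≥ 3.74) = 1 − Φ(3.74/√t) = 1 − Φ(3.74/√2.84) = 1 − Φ(2.2193) ≈ 0.01323. Doubling: P(τ_{3.74} ≤ 2.84) ≈ 2 · 0.01323 = 0.02646 ≈ 0.0265.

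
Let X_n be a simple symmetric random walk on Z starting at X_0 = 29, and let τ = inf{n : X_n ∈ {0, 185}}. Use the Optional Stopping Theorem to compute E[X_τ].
E[X_τ] = 29

X_n is a martingale and τ is a bounded-mean stopping time (indeed τ is finite a.s. with bounded expectation since the walk is in a bounded region). By the OST, E[X_τ] = E[X_0] = 29. Equivalently: E[X_τ] = 185 · P(hit 185 first) + 0 · P(hit 0 first) = 185 · (29/185) = 29.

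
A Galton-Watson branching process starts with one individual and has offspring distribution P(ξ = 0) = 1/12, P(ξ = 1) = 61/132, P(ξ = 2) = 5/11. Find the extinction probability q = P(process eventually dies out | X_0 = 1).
q = 11/60

The pgf is f(s) = 1/12 + 61/132·s + 5/11·s². The extinction probability q is the smallest fixed point of f in [0, 1]. Setting s = f(s):
  5/11·s² + (61/132 − 1)·s + 1/12 = 0
  5/11·s² − (1/12 + 5/11)·s + 1/12 = 0
which factors as (s − 1)·(5/11·s − 1/12) = 0, giving roots s = 1 and s = (1/12)/(5/11) = 11/60.
Mean offspring μ = 61/132 + 2·5/11 = 181/132 > 1 (supercritical), so q < 1. The extinction probability is the smaller root: q = (1/12)/(5/11) = 11/60.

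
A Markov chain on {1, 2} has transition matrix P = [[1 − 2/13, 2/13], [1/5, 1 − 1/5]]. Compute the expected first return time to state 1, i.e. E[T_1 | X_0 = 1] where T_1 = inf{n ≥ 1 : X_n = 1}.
E[T_1 | X_0 = 1] = 1/π_1 = 23/13

For an irreducible recurrent Markov chain with stationary distribution π, E[T_i | X_0 = i] = 1/π_i (Kac's formula). Here π_1 = (1/5)/(2/13 + 1/5) = (1/5)/(23/65) = 13/23, so E[T_1 | X_0 = 1] = 1/π_1 = (2/13 + 1/5)/(1/5) = (23/65)/(1/5) = 23/13.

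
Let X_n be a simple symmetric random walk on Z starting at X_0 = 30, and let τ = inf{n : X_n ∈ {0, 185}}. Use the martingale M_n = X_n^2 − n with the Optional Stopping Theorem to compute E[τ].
E[τ] = 4650

M_n = X_n^2 − n is a martingale (since E[X_{n+1}^2 | F_n] = X_n^2 + 1). By OST (τ has finite mean in a bounded region), E[M_τ] = E[M_0] = X_0^2 − 0 = 30^2 = 900. Also E[M_τ] = E[X_τ^2] − E[τ]. The walk exits at 0 or 185, with P(hit 185 first) = 30/185, so E[X_τ^2] = 185^2 · 30/185 + 0 = 5550. Thus E[τ] = E[X_τ^2] − E[M_τ] = 5550 − 900 = 4650 = 30(185 − 30) = 4650.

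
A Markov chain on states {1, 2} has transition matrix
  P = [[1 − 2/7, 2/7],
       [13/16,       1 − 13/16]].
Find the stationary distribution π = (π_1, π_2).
π_1 = 91/123, π_2 = 32/123

Solve πP = π with π_1 + π_2 = 1. From πP = π: π_1 · (1 − 2/7) + π_2 · 13/16 = π_1 ⇒ π_2 · 13/16 = π_1 · 2/7 ⇒ π_2/π_1 = (2/7)/(13/16) = 32/91. Together with π_1 + π_2 = 1:
  π_1 = (13/16)/(2/7 + 13/16) = (13/16)/(123/112) = 91/123,
  π_2 = (2/7)/(2/7 + 13/16) = (2/7)/(123/112) = 32/123.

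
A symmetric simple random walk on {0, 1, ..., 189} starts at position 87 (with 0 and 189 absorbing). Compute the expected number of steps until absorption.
E[τ | X_0 = 87] = 8874

Let v_k = E[τ | X_0 = k]. Boundary: v_0 = v_189 = 0. Recurrence: v_k = 1 + (v_{k-1} + v_{k+1})/2 for 1 ≤ k ≤ 188. The particular solution to v_k − (v_{k-1} + v_{k+1})/2 = 1 is v_k = −k^2. Adding homogeneous solution A + B k and matching boundaries gives v_k = k (189 − k). Substituting k = 87: v_87 = 87 · 102 = 8874.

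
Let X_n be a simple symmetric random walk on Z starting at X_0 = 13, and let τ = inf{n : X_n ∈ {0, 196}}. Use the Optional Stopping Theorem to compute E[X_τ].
E[X_τ] = 13

X_n is a martingale and τ is a bounded-mean stopping time (indeed τ is finite a.s. with bounded expectation since the walk is in a bounded region). By the OST, E[X_τ] = E[X_0] = 13. Equivalently: E[X_τ] = 196 · P(hit 196 first) + 0 · P(hit 0 first) = 196 · (13/196) = 13.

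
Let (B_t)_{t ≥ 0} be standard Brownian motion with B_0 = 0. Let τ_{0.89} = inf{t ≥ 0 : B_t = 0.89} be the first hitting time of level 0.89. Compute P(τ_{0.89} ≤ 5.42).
P(τ_{0.89} ≤ 5.42) = 2(1 − Φ(0.89/√5.42)) = 2(1 − Φ(0.3823)) ≈ 0.7022

By the reflection principle for standard BM, P(τ_b ≤ t) = 2 · P(B_t ≥ b). Since B_t ~ N(0, t), P(B_t ≥ 0.89) = 1 − Φ(0.89/√t) = 1 − Φ(0.89/√5.42) = 1 − Φ(0.3823) ≈ 0.35112. Doubling: P(τ_{0.89} ≤ 5.42) ≈ 2 · 0.35112 = 0.70224 ≈ 0.7022.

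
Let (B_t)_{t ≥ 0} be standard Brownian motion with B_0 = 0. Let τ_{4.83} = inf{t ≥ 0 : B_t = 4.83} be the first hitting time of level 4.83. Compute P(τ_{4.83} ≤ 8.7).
P(τ_{4.83} ≤ 8.7) = 2(1 − Φ(4.83/√8.7)) = 2(1 − Φ(1.6375)) ≈ 0.1015

By the reflection principle for standard BM, P(τ_b ≤ t) = 2 · P(B_t ≥ b). Since B_t ~ N(0, t), P(B_t ≥ 4.83) = 1 − Φ(4.83/√t) = 1 − Φ(4.83/√8.7) = 1 − Φ(1.6375) ≈ 0.05076. Doubling: P(τ_{4.83} ≤ 8.7) ≈ 2 · 0.05076 = 0.10152 ≈ 0.1015.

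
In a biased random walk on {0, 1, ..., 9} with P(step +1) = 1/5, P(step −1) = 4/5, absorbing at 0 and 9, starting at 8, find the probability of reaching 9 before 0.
P(hit 9 before 0) = (1 − (4)^8) / (1 − (4)^9) = 21845/87381

Let u_k denote P(reach 9 before 0 | start at k). Boundary: u_0 = 0, u_9 = 1. Recurrence: u_k = 1/5·u_{k+1} + 4/5·u_{k-1} for 1 ≤ k ≤ 8. Try u_k = A + B·r^k with r = q/p = (4/5)/(1/5) = 4. Substitution satisfies the recurrence; boundary conditions give:
  u_k = (1 − r^k) / (1 − r^N) = (1 − (4)^8) / (1 − (4)^9) = 21845/87381.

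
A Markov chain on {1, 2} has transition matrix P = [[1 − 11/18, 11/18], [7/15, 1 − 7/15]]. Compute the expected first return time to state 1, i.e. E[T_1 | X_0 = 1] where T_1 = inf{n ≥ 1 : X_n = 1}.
E[T_1 | X_0 = 1] = 1/π_1 = 97/42

For an irreducible recurrent Markov chain with stationary distribution π, E[T_i | X_0 = i] = 1/π_i (Kac's formula). Here π_1 = (7/15)/(11/18 + 7/15) = (7/15)/(97/90) = 42/97, so E[T_1 | X_0 = 1] = 1/π_1 = (11/18 + 7/15)/(7/15) = (97/90)/(7/15) = 97/42.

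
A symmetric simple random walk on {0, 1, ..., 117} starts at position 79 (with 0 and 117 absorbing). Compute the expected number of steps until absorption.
E[τ | X_0 = 79] = 3002

Let v_k = E[τ | X_0 = k]. Boundary: v_0 = v_117 = 0. Recurrence: v_k = 1 + (v_{k-1} + v_{k+1})/2 for 1 ≤ k ≤ 116. The particular solution to v_k − (v_{k-1} + v_{k+1})/2 = 1 is v_k = −k^2. Adding homogeneous solution A + B k and matching boundaries gives v_k = k (117 − k). Substituting k = 79: v_79 = 79 · 38 = 3002.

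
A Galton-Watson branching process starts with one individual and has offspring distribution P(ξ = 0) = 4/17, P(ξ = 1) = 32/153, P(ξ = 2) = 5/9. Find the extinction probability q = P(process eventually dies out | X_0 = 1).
q = 36/85

The pgf is f(s) = 4/17 + 32/153·s + 5/9·s². The extinction probability q is the smallest fixed point of f in [0, 1]. Setting s = f(s):
  5/9·s² + (32/153 − 1)·s + 4/17 = 0
  5/9·s² − (4/17 + 5/9)·s + 4/17 = 0
which factors as (s − 1)·(5/9·s − 4/17) = 0, giving roots s = 1 and s = (4/17)/(5/9) = 36/85.
Mean offspring μ = 32/153 + 2·5/9 = 202/153 > 1 (supercritical), so q < 1. The extinction probability is the smaller root: q = (4/17)/(5/9) = 36/85.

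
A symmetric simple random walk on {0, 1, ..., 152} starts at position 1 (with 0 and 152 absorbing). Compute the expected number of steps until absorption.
E[τ | X_0 = 1] = 151

Let v_k = E[τ | X_0 = k]. Boundary: v_0 = v_152 = 0. Recurrence: v_k = 1 + (v_{k-1} + v_{k+1})/2 for 1 ≤ k ≤ 151. The particular solution to v_k − (v_{k-1} + v_{k+1})/2 = 1 is v_k = −k^2. Adding homogeneous solution A + B k and matching boundaries gives v_k = k (152 − k). Substituting k = 1: v_1 = 1 · 151 = 151.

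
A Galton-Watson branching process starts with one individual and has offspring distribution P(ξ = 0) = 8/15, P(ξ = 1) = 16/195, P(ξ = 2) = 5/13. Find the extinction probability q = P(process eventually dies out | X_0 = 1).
q = 1

Mean offspring μ = 0·8/15 + 1·16/195 + 2·5/13 = 166/195 ≤ 1. For μ ≤ 1 with offspring not concentrated at 1, the Galton-Watson process goes extinct almost surely, so q = 1.
(Algebraic check: The pgf is f(s) = 8/15 + 16/195·s + 5/13·s². The extinction probability q is the smallest fixed point of f in [0, 1]. Setting s = f(s):
  5/13·s² + (16/195 − 1)·s + 8/15 = 0
  5/13·s² − (8/15 + 5/13)·s + 8/15 = 0
which factors as (s − 1)·(5/13·s − 8/15) = 0, giving roots s = 1 and s = (8/15)/(5/13) = 104/75. Since 104/75 ≥ 1, the smallest root in [0, 1] is s = 1.)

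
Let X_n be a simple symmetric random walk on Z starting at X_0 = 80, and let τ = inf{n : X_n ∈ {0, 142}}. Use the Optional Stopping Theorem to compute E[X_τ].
E[X_τ] = 80

X_n is a martingale and τ is a bounded-mean stopping time (indeed τ is finite a.s. with bounded expectation since the walk is in a bounded region). By the OST, E[X_τ] = E[X_0] = 80. Equivalently: E[X_τ] = 142 · P(hit 142 first) + 0 · P(hit 0 first) = 142 · (80/142) = 80.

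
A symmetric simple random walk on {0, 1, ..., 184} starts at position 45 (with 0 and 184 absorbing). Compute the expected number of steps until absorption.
E[τ | X_0 = 45] = 6255

Let v_k = E[τ | X_0 = k]. Boundary: v_0 = v_184 = 0. Recurrence: v_k = 1 + (v_{k-1} + v_{k+1})/2 for 1 ≤ k ≤ 183. The particular solution to v_k − (v_{k-1} + v_{k+1})/2 = 1 is v_k = −k^2. Adding homogeneous solution A + B k and matching boundaries gives v_k = k (184 − k). Substituting k = 45: v_45 = 45 · 139 = 6255.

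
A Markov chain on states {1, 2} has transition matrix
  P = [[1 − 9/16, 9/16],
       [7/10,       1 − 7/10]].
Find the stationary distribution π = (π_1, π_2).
π_1 = 56/101, π_2 = 45/101

Solve πP = π with π_1 + π_2 = 1. From πP = π: π_1 · (1 − 9/16) + π_2 · 7/10 = π_1 ⇒ π_2 · 7/10 = π_1 · 9/16 ⇒ π_2/π_1 = (9/16)/(7/10) = 45/56. Together with π_1 + π_2 = 1:
  π_1 = (7/10)/(9/16 + 7/10) = (7/10)/(101/80) = 56/101,
  π_2 = (9/16)/(9/16 + 7/10) = (9/16)/(101/80) = 45/101.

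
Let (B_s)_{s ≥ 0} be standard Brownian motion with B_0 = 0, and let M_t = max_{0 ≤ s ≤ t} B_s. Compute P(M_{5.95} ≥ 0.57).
P(M_{5.95} ≥ 0.57) = 2·P(B_{5.95} ≥ 0.57) = 2(1 − Φ(0.57/√5.95)) ≈ 0.8152

By the reflection principle for Brownian motion, P(M_t ≥ a) = 2 · P(B_t ≥ a) for a ≥ 0. Since B_t ~ N(0, t), P(B_t ≥ 0.57) = 1 − Φ(0.57/√t) = 1 − Φ(0.57/√5.95) = 1 − Φ(0.2337). So
  P(M_{5.95} ≥ 0.57) = 2(1 − Φ(0.2337)) ≈ 0.8152.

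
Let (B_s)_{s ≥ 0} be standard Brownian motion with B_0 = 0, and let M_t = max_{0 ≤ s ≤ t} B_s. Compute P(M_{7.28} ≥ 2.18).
P(M_{7.28} ≥ 2.18) = 2·P(B_{7.28} ≥ 2.18) = 2(1 − Φ(2.18/√7.28)) ≈ 0.4191

By the reflection principle for Brownian motion, P(M_t ≥ a) = 2 · P(B_t ≥ a) for a ≥ 0. Since B_t ~ N(0, t), P(B_t ≥ 2.18) = 1 − Φ(2.18/√t) = 1 − Φ(2.18/√7.28) = 1 − Φ(0.8080). So
  P(M_{7.28} ≥ 2.18) = 2(1 − Φ(0.8080)) ≈ 0.4191.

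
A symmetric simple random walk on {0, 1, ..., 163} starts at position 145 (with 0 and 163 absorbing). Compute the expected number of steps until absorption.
E[τ | X_0 = 145] = 2610

Let v_k = E[τ | X_0 = k]. Boundary: v_0 = v_163 = 0. Recurrence: v_k = 1 + (v_{k-1} + v_{k+1})/2 for 1 ≤ k ≤ 162. The particular solution to v_k − (v_{k-1} + v_{k+1})/2 = 1 is v_k = −k^2. Adding homogeneous solution A + B k and matching boundaries gives v_k = k (163 − k). Substituting k = 145: v_145 = 145 · 18 = 2610.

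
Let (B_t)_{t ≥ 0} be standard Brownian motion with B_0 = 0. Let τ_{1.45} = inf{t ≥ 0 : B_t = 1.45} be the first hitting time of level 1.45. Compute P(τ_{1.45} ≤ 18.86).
P(τ_{1.45} ≤ 18.86) = 2(1 − Φ(1.45/√18.86)) = 2(1 − Φ(0.3339)) ≈ 0.7385

By the reflection principle for standard BM, P(τ_b ≤ t) = 2 · P(B_t ≥ b). Since B_t ~ N(0, t), P(B_t ≥ 1.45) = 1 − Φ(1.45/√t) = 1 − Φ(1.45/√18.86) = 1 − Φ(0.3339) ≈ 0.36923. Doubling: P(τ_{1.45} ≤ 18.86) ≈ 2 · 0.36923 = 0.73846 ≈ 0.7385.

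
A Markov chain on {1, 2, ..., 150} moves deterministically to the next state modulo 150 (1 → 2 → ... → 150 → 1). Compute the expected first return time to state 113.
E[T_113 | X_0 = 113] = 150

The chain cycles deterministically, so starting at state 113 it returns in exactly 150 steps. Equivalently, the stationary distribution is uniform π_j = 1/150 for every state j, so by Kac's formula E[T_113] = 1/π_113 = 150.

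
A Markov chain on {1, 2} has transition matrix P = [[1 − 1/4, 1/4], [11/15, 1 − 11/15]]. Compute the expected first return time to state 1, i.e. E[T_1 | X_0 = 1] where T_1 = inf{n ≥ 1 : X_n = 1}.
E[T_1 | X_0 = 1] = 1/π_1 = 59/44

For an irreducible recurrent Markov chain with stationary distribution π, E[T_i | X_0 = i] = 1/π_i (Kac's formula). Here π_1 = (11/15)/(1/4 + 11/15) = (11/15)/(59/60) = 44/59, so E[T_1 | X_0 = 1] = 1/π_1 = (1/4 + 11/15)/(11/15) = (59/60)/(11/15) = 59/44.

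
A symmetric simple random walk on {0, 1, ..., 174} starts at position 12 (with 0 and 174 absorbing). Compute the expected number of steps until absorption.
E[τ | X_0 = 12] = 1944

Let v_k = E[τ | X_0 = k]. Boundary: v_0 = v_174 = 0. Recurrence: v_k = 1 + (v_{k-1} + v_{k+1})/2 for 1 ≤ k ≤ 173. The particular solution to v_k − (v_{k-1} + v_{k+1})/2 = 1 is v_k = −k^2. Adding homogeneous solution A + B k and matching boundaries gives v_k = k (174 − k). Substituting k = 12: v_12 = 12 · 162 = 1944.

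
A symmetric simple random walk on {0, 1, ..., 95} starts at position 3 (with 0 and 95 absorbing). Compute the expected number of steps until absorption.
E[τ | X_0 = 3] = 276

Let v_k = E[τ | X_0 = k]. Boundary: v_0 = v_95 = 0. Recurrence: v_k = 1 + (v_{k-1} + v_{k+1})/2 for 1 ≤ k ≤ 94. The particular solution to v_k − (v_{k-1} + v_{k+1})/2 = 1 is v_k = −k^2. Adding homogeneous solution A + B k and matching boundaries gives v_k = k (95 − k). Substituting k = 3: v_3 = 3 · 92 = 276.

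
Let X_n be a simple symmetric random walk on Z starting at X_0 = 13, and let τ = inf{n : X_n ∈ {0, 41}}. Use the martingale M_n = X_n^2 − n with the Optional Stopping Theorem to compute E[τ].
E[τ] = 364

M_n = X_n^2 − n is a martingale (since E[X_{n+1}^2 | F_n] = X_n^2 + 1). By OST (τ has finite mean in a bounded region), E[M_τ] = E[M_0] = X_0^2 − 0 = 13^2 = 169. Also E[M_τ] = E[X_τ^2] − E[τ]. The walk exits at 0 or 41, with P(hit 41 first) = 13/41, so E[X_τ^2] = 41^2 · 13/41 + 0 = 533. Thus E[τ] = E[X_τ^2] − E[M_τ] = 533 − 169 = 364 = 13(41 − 13) = 364.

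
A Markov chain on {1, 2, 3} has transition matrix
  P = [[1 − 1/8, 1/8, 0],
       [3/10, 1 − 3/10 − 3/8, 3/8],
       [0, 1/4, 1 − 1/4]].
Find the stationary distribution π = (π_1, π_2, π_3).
π = (24/49, 10/49, 15/49)

This is a birth-death chain on three states, which satisfies detailed balance: π_1 · P_{12} = π_2 · P_{21} and π_2 · P_{23} = π_3 · P_{32}.
From π_1 · 1/8 = π_2 · 3/10: π_2/π_1 = (1/8)/(3/10) = 5/12.
From π_2 · 3/8 = π_3 · 1/4: π_3/π_2 = (3/8)/(1/4) = 3/2.
Take π_1 proportional to 1; then unnormalized π = (1, 5/12, 5/8). Normalize by dividing by the sum 49/24:
  π = (24/49, 10/49, 15/49).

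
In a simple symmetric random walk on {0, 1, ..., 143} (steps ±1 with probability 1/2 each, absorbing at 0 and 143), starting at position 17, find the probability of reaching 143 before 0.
P(hit 143 before 0) = 17/143

Let u_k = P(hit 143 before 0 | start at k). Then u_0 = 0, u_143 = 1, and u_k = u_{k-1}/2 + u_{k+1}/2 for 1 ≤ k ≤ 142. This harmonic recurrence is solved by u_k = k/143, giving u_17 = 17/143.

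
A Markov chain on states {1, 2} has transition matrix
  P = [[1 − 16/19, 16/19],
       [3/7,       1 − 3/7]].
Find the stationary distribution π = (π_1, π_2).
π_1 = 57/169, π_2 = 112/169

Solve πP = π with π_1 + π_2 = 1. From πP = π: π_1 · (1 − 16/19) + π_2 · 3/7 = π_1 ⇒ π_2 · 3/7 = π_1 · 16/19 ⇒ π_2/π_1 = (16/19)/(3/7) = 112/57. Together with π_1 + π_2 = 1:
  π_1 = (3/7)/(16/19 + 3/7) = (3/7)/(169/133) = 57/169,
  π_2 = (16/19)/(16/19 + 3/7) = (16/19)/(169/133) = 112/169.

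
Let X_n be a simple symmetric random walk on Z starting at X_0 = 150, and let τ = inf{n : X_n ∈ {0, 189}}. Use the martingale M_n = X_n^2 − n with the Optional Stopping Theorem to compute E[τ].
E[τ] = 5850

M_n = X_n^2 − n is a martingale (since E[X_{n+1}^2 | F_n] = X_n^2 + 1). By OST (τ has finite mean in a bounded region), E[M_τ] = E[M_0] = X_0^2 − 0 = 150^2 = 22500. Also E[M_τ] = E[X_τ^2] − E[τ]. The walk exits at 0 or 189, with P(hit 189 first) = 150/189, so E[X_τ^2] = 189^2 · 150/189 + 0 = 28350. Thus E[τ] = E[X_τ^2] − E[M_τ] = 28350 − 22500 = 5850 = 150(189 − 150) = 5850.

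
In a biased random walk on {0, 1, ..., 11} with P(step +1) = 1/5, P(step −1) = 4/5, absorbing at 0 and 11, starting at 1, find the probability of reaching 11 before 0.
P(hit 11 before 0) = (1 − (4)^1) / (1 − (4)^11) = 1/1398101

Let u_k denote P(reach 11 before 0 | start at k). Boundary: u_0 = 0, u_11 = 1. Recurrence: u_k = 1/5·u_{k+1} + 4/5·u_{k-1} for 1 ≤ k ≤ 10. Try u_k = A + B·r^k with r = q/p = (4/5)/(1/5) = 4. Substitution satisfies the recurrence; boundary conditions give:
  u_k = (1 − r^k) / (1 − r^N) = (1 − (4)^1) / (1 − (4)^11) = 1/1398101.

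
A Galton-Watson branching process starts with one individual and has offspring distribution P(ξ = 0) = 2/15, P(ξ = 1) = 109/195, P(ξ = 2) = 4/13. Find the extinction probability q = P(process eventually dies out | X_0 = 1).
q = 13/30

The pgf is f(s) = 2/15 + 109/195·s + 4/13·s². The extinction probability q is the smallest fixed point of f in [0, 1]. Setting s = f(s):
  4/13·s² + (109/195 − 1)·s + 2/15 = 0
  4/13·s² − (2/15 + 4/13)·s + 2/15 = 0
which factors as (s − 1)·(4/13·s − 2/15) = 0, giving roots s = 1 and s = (2/15)/(4/13) = 13/30.
Mean offspring μ = 109/195 + 2·4/13 = 229/195 > 1 (supercritical), so q < 1. The extinction probability is the smaller root: q = (2/15)/(4/13) = 13/30.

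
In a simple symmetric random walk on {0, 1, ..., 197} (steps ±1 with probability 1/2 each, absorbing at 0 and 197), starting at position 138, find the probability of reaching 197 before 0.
P(hit 197 before 0) = 138/197

Let u_k = P(hit 197 before 0 | start at k). Then u_0 = 0, u_197 = 1, and u_k = u_{k-1}/2 + u_{k+1}/2 for 1 ≤ k ≤ 196. This harmonic recurrence is solved by u_k = k/197, giving u_138 = 138/197.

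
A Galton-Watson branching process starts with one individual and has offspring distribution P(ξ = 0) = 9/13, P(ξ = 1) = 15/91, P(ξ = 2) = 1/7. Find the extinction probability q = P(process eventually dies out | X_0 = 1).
q = 1

Mean offspring μ = 0·9/13 + 1·15/91 + 2·1/7 = 41/91 ≤ 1. For μ ≤ 1 with offspring not concentrated at 1, the Galton-Watson process goes extinct almost surely, so q = 1.
(Algebraic check: The pgf is f(s) = 9/13 + 15/91·s + 1/7·s². The extinction probability q is the smallest fixed point of f in [0, 1]. Setting s = f(s):
  1/7·s² + (15/91 − 1)·s + 9/13 = 0
  1/7·s² − (9/13 + 1/7)·s + 9/13 = 0
which factors as (s − 1)·(1/7·s − 9/13) = 0, giving roots s = 1 and s = (9/13)/(1/7) = 63/13. Since 63/13 ≥ 1, the smallest root in [0, 1] is s = 1.)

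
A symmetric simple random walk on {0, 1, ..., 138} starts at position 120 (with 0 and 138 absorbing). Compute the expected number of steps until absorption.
E[τ | X_0 = 120] = 2160

Let v_k = E[τ | X_0 = k]. Boundary: v_0 = v_138 = 0. Recurrence: v_k = 1 + (v_{k-1} + v_{k+1})/2 for 1 ≤ k ≤ 137. The particular solution to v_k − (v_{k-1} + v_{k+1})/2 = 1 is v_k = −k^2. Adding homogeneous solution A + B k and matching boundaries gives v_k = k (138 − k). Substituting k = 120: v_120 = 120 · 18 = 2160.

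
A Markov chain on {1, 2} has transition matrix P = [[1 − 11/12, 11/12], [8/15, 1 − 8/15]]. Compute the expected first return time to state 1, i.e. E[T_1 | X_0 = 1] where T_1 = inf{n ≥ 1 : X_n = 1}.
E[T_1 | X_0 = 1] = 1/π_1 = 87/32

For an irreducible recurrent Markov chain with stationary distribution π, E[T_i | X_0 = i] = 1/π_i (Kac's formula). Here π_1 = (8/15)/(11/12 + 8/15) = (8/15)/(29/20) = 32/87, so E[T_1 | X_0 = 1] = 1/π_1 = (11/12 + 8/15)/(8/15) = (29/20)/(8/15) = 87/32.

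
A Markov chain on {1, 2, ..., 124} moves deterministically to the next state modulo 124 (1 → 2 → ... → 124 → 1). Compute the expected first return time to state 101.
E[T_101 | X_0 = 101] = 124

The chain cycles deterministically, so starting at state 101 it returns in exactly 124 steps. Equivalently, the stationary distribution is uniform π_j = 1/124 for every state j, so by Kac's formula E[T_101] = 1/π_101 = 124.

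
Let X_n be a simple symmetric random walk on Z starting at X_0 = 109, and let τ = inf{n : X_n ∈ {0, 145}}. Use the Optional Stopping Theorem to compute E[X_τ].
E[X_τ] = 109

X_n is a martingale and τ is a bounded-mean stopping time (indeed τ is finite a.s. with bounded expectation since the walk is in a bounded region). By the OST, E[X_τ] = E[X_0] = 109. Equivalently: E[X_τ] = 145 · P(hit 145 first) + 0 · P(hit 0 first) = 145 · (109/145) = 109.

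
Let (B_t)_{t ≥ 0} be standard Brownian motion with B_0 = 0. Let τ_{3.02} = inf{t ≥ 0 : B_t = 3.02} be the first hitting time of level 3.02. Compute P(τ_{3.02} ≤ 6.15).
P(τ_{3.02} ≤ 6.15) = 2(1 − Φ(3.02/√6.15)) = 2(1 − Φ(1.2178)) ≈ 0.2233

By the reflection principle for standard BM, P(τ_b ≤ t) = 2 · P(B_t ≥ b). Since B_t ~ N(0, t), P(B_t ≥ 3.02) = 1 − Φ(3.02/√t) = 1 − Φ(3.02/√6.15) = 1 − Φ(1.2178) ≈ 0.11165. Doubling: P(τ_{3.02} ≤ 6.15) ≈ 2 · 0.11165 = 0.22330 ≈ 0.2233.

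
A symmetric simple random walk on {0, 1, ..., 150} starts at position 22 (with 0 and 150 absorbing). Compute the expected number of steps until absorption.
E[τ | X_0 = 22] = 2816

Let v_k = E[τ | X_0 = k]. Boundary: v_0 = v_150 = 0. Recurrence: v_k = 1 + (v_{k-1} + v_{k+1})/2 for 1 ≤ k ≤ 149. The particular solution to v_k − (v_{k-1} + v_{k+1})/2 = 1 is v_k = −k^2. Adding homogeneous solution A + B k and matching boundaries gives v_k = k (150 − k). Substituting k = 22: v_22 = 22 · 128 = 2816.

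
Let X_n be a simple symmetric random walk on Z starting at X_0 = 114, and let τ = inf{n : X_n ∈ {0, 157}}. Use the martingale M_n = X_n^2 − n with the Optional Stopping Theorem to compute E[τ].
E[τ] = 4902

M_n = X_n^2 − n is a martingale (since E[X_{n+1}^2 | F_n] = X_n^2 + 1). By OST (τ has finite mean in a bounded region), E[M_τ] = E[M_0] = X_0^2 − 0 = 114^2 = 12996. Also E[M_τ] = E[X_τ^2] − E[τ]. The walk exits at 0 or 157, with P(hit 157 first) = 114/157, so E[X_τ^2] = 157^2 · 114/157 + 0 = 17898. Thus E[τ] = E[X_τ^2] − E[M_τ] = 17898 − 12996 = 4902 = 114(157 − 114) = 4902.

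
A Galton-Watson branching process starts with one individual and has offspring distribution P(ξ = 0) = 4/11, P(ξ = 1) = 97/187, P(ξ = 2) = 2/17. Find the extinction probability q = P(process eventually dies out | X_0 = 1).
q = 1

Mean offspring μ = 0·4/11 + 1·97/187 + 2·2/17 = 141/187 ≤ 1. For μ ≤ 1 with offspring not concentrated at 1, the Galton-Watson process goes extinct almost surely, so q = 1.
(Algebraic check: The pgf is f(s) = 4/11 + 97/187·s + 2/17·s². The extinction probability q is the smallest fixed point of f in [0, 1]. Setting s = f(s):
  2/17·s² + (97/187 − 1)·s + 4/11 = 0
  2/17·s² − (4/11 + 2/17)·s + 4/11 = 0
which factors as (s − 1)·(2/17·s − 4/11) = 0, giving roots s = 1 and s = (4/11)/(2/17) = 34/11. Since 34/11 ≥ 1, the smallest root in [0, 1] is s = 1.)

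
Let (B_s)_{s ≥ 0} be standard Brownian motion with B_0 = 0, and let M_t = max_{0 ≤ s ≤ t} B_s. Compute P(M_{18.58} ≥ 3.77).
P(M_{18.58} ≥ 3.77) = 2·P(B_{18.58} ≥ 3.77) = 2(1 − Φ(3.77/√18.58)) ≈ 0.3818

By the reflection principle for Brownian motion, P(M_t ≥ a) = 2 · P(B_t ≥ a) for a ≥ 0. Since B_t ~ N(0, t), P(B_t ≥ 3.77) = 1 − Φ(3.77/√t) = 1 − Φ(3.77/√18.58) = 1 − Φ(0.8746). So
  P(M_{18.58} ≥ 3.77) = 2(1 − Φ(0.8746)) ≈ 0.3818.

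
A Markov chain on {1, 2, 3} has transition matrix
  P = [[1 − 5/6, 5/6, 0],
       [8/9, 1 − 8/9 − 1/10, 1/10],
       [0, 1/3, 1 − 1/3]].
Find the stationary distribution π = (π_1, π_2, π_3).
π = (32/71, 30/71, 9/71)

This is a birth-death chain on three states, which satisfies detailed balance: π_1 · P_{12} = π_2 · P_{21} and π_2 · P_{23} = π_3 · P_{32}.
From π_1 · 5/6 = π_2 · 8/9: π_2/π_1 = (5/6)/(8/9) = 15/16.
From π_2 · 1/10 = π_3 · 1/3: π_3/π_2 = (1/10)/(1/3) = 3/10.
Take π_1 proportional to 1; then unnormalized π = (1, 15/16, 9/32). Normalize by dividing by the sum 71/32:
  π = (32/71, 30/71, 9/71).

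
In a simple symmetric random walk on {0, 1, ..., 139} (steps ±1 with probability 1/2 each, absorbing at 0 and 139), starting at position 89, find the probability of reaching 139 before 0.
P(hit 139 before 0) = 89/139

Let u_k = P(hit 139 before 0 | start at k). Then u_0 = 0, u_139 = 1, and u_k = u_{k-1}/2 + u_{k+1}/2 for 1 ≤ k ≤ 138. This harmonic recurrence is solved by u_k = k/139, giving u_89 = 89/139.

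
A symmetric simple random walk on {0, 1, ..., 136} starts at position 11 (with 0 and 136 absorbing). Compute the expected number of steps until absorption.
E[τ | X_0 = 11] = 1375

Let v_k = E[τ | X_0 = k]. Boundary: v_0 = v_136 = 0. Recurrence: v_k = 1 + (v_{k-1} + v_{k+1})/2 for 1 ≤ k ≤ 135. The particular solution to v_k − (v_{k-1} + v_{k+1})/2 = 1 is v_k = −k^2. Adding homogeneous solution A + B k and matching boundaries gives v_k = k (136 − k). Substituting k = 11: v_11 = 11 · 125 = 1375.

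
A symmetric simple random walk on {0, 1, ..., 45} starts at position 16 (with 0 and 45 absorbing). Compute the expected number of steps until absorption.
E[τ | X_0 = 16] = 464

Let v_k = E[τ | X_0 = k]. Boundary: v_0 = v_45 = 0. Recurrence: v_k = 1 + (v_{k-1} + v_{k+1})/2 for 1 ≤ k ≤ 44. The particular solution to v_k − (v_{k-1} + v_{k+1})/2 = 1 is v_k = −k^2. Adding homogeneous solution A + B k and matching boundaries gives v_k = k (45 − k). Substituting k = 16: v_16 = 16 · 29 = 464.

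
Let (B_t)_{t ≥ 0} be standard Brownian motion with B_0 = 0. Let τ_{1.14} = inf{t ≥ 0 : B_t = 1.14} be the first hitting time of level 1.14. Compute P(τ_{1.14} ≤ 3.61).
P(τ_{1.14} ≤ 3.61) = 2(1 − Φ(1.14/√3.61)) = 2(1 − Φ(0.6000)) ≈ 0.5485

By the reflection principle for standard BM, P(τ_b ≤ t) = 2 · P(B_t ≥ b). Since B_t ~ N(0, t), P(B_t ≥ 1.14) = 1 − Φ(1.14/√t) = 1 − Φ(1.14/√3.61) = 1 − Φ(0.6000) ≈ 0.27425. Doubling: P(τ_{1.14} ≤ 3.61) ≈ 2 · 0.27425 = 0.54850 ≈ 0.5485.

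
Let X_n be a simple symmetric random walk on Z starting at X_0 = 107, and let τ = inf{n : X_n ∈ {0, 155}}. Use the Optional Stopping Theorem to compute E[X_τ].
E[X_τ] = 107

X_n is a martingale and τ is a bounded-mean stopping time (indeed τ is finite a.s. with bounded expectation since the walk is in a bounded region). By the OST, E[X_τ] = E[X_0] = 107. Equivalently: E[X_τ] = 155 · P(hit 155 first) + 0 · P(hit 0 first) = 155 · (107/155) = 107.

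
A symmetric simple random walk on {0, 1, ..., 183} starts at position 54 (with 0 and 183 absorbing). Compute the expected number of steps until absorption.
E[τ | X_0 = 54] = 6966

Let v_k = E[τ | X_0 = k]. Boundary: v_0 = v_183 = 0. Recurrence: v_k = 1 + (v_{k-1} + v_{k+1})/2 for 1 ≤ k ≤ 182. The particular solution to v_k − (v_{k-1} + v_{k+1})/2 = 1 is v_k = −k^2. Adding homogeneous solution A + B k and matching boundaries gives v_k = k (183 − k). Substituting k = 54: v_54 = 54 · 129 = 6966.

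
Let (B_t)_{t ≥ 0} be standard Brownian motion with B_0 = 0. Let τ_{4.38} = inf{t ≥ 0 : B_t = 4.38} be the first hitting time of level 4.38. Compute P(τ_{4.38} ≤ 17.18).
P(τ_{4.38} ≤ 17.18) = 2(1 − Φ(4.38/√17.18)) = 2(1 − Φ(1.0567)) ≈ 0.2906

By the reflection principle for standard BM, P(τ_b ≤ t) = 2 · P(B_t ≥ b). Since B_t ~ N(0, t), P(B_t ≥ 4.38) = 1 − Φ(4.38/√t) = 1 − Φ(4.38/√17.18) = 1 − Φ(1.0567) ≈ 0.14532. Doubling: P(τ_{4.38} ≤ 17.18) ≈ 2 · 0.14532 = 0.29064 ≈ 0.2906.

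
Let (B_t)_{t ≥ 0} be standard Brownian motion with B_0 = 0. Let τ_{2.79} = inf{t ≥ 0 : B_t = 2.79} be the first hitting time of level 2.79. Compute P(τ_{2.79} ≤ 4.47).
P(τ_{2.79} ≤ 4.47) = 2(1 − Φ(2.79/√4.47)) = 2(1 − Φ(1.3196)) ≈ 0.1870

By the reflection principle for standard BM, P(τ_b ≤ t) = 2 · P(B_t ≥ b). Since B_t ~ N(0, t), P(B_t ≥ 2.79) = 1 − Φ(2.79/√t) = 1 − Φ(2.79/√4.47) = 1 − Φ(1.3196) ≈ 0.09348. Doubling: P(τ_{2.79} ≤ 4.47) ≈ 2 · 0.09348 = 0.18696 ≈ 0.1870.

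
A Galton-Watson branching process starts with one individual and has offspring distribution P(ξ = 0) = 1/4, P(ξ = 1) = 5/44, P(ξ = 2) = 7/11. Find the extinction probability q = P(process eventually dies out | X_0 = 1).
q = 11/28

The pgf is f(s) = 1/4 + 5/44·s + 7/11·s². The extinction probability q is the smallest fixed point of f in [0, 1]. Setting s = f(s):
  7/11·s² + (5/44 − 1)·s + 1/4 = 0
  7/11·s² − (1/4 + 7/11)·s + 1/4 = 0
which factors as (s − 1)·(7/11·s − 1/4) = 0, giving roots s = 1 and s = (1/4)/(7/11) = 11/28.
Mean offspring μ = 5/44 + 2·7/11 = 61/44 > 1 (supercritical), so q < 1. The extinction probability is the smaller root: q = (1/4)/(7/11) = 11/28.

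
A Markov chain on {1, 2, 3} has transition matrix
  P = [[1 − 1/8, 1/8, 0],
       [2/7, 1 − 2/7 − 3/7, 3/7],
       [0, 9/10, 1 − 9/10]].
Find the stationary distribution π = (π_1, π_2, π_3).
π = (48/79, 21/79, 10/79)

This is a birth-death chain on three states, which satisfies detailed balance: π_1 · P_{12} = π_2 · P_{21} and π_2 · P_{23} = π_3 · P_{32}.
From π_1 · 1/8 = π_2 · 2/7: π_2/π_1 = (1/8)/(2/7) = 7/16.
From π_2 · 3/7 = π_3 · 9/10: π_3/π_2 = (3/7)/(9/10) = 10/21.
Take π_1 proportional to 1; then unnormalized π = (1, 7/16, 5/24). Normalize by dividing by the sum 79/48:
  π = (48/79, 21/79, 10/79).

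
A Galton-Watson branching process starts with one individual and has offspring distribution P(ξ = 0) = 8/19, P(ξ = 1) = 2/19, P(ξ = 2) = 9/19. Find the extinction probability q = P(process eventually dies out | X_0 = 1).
q = 8/9

The pgf is f(s) = 8/19 + 2/19·s + 9/19·s². The extinction probability q is the smallest fixed point of f in [0, 1]. Setting s = f(s):
  9/19·s² + (2/19 − 1)·s + 8/19 = 0
  9/19·s² − (8/19 + 9/19)·s + 8/19 = 0
which factors as (s − 1)·(9/19·s − 8/19) = 0, giving roots s = 1 and s = (8/19)/(9/19) = 8/9.
Mean offspring μ = 2/19 + 2·9/19 = 20/19 > 1 (supercritical), so q < 1. The extinction probability is the smaller root: q = (8/19)/(9/19) = 8/9.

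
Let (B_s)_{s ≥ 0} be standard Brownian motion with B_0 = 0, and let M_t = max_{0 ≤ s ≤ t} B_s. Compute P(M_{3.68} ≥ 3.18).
P(M_{3.68} ≥ 3.18) = 2·P(B_{3.68} ≥ 3.18) = 2(1 − Φ(3.18/√3.68)) ≈ 0.0974

By the reflection principle for Brownian motion, P(M_t ≥ a) = 2 · P(B_t ≥ a) for a ≥ 0. Since B_t ~ N(0, t), P(B_t ≥ 3.18) = 1 − Φ(3.18/√t) = 1 − Φ(3.18/√3.68) = 1 − Φ(1.6577). So
  P(M_{3.68} ≥ 3.18) = 2(1 − Φ(1.6577)) ≈ 0.0974.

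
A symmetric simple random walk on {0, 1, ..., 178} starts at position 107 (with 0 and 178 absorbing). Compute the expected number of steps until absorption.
E[τ | X_0 = 107] = 7597

Let v_k = E[τ | X_0 = k]. Boundary: v_0 = v_178 = 0. Recurrence: v_k = 1 + (v_{k-1} + v_{k+1})/2 for 1 ≤ k ≤ 177. The particular solution to v_k − (v_{k-1} + v_{k+1})/2 = 1 is v_k = −k^2. Adding homogeneous solution A + B k and matching boundaries gives v_k = k (178 − k). Substituting k = 107: v_107 = 107 · 71 = 7597.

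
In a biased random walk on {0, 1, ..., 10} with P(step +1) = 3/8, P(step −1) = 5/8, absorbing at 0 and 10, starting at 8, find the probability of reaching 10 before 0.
P(hit 10 before 0) = (1 − (5/3)^8) / (1 − (5/3)^10) = 216036/606661

Let u_k denote P(reach 10 before 0 | start at k). Boundary: u_0 = 0, u_10 = 1. Recurrence: u_k = 3/8·u_{k+1} + 5/8·u_{k-1} for 1 ≤ k ≤ 9. Try u_k = A + B·r^k with r = q/p = (5/8)/(3/8) = 5/3. Substitution satisfies the recurrence; boundary conditions give:
  u_k = (1 − r^k) / (1 − r^N) = (1 − (5/3)^8) / (1 − (5/3)^10) = 216036/606661.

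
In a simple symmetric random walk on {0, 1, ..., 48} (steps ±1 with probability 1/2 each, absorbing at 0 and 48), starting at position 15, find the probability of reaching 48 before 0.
P(hit 48 before 0) = 15/48 = 5/16

Let u_k = P(hit 48 before 0 | start at k). Then u_0 = 0, u_48 = 1, and u_k = u_{k-1}/2 + u_{k+1}/2 for 1 ≤ k ≤ 47. This harmonic recurrence is solved by u_k = k/48, giving u_15 = 15/48 = 5/16.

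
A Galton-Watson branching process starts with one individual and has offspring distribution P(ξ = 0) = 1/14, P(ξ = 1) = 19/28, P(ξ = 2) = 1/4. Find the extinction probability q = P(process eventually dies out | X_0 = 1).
q = 2/7

The pgf is f(s) = 1/14 + 19/28·s + 1/4·s². The extinction probability q is the smallest fixed point of f in [0, 1]. Setting s = f(s):
  1/4·s² + (19/28 − 1)·s + 1/14 = 0
  1/4·s² − (1/14 + 1/4)·s + 1/14 = 0
which factors as (s − 1)·(1/4·s − 1/14) = 0, giving roots s = 1 and s = (1/14)/(1/4) = 2/7.
Mean offspring μ = 19/28 + 2·1/4 = 33/28 > 1 (supercritical), so q < 1. The extinction probability is the smaller root: q = (1/14)/(1/4) = 2/7.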